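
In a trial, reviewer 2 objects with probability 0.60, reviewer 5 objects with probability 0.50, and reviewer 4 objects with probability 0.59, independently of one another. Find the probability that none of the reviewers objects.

0.082

P(none) = (1 − 0.60) × (1 − 0.50) × (1 − 0.59) = 0.40 × 0.50 × 0.41 = 0.082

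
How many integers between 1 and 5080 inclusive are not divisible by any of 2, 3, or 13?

1563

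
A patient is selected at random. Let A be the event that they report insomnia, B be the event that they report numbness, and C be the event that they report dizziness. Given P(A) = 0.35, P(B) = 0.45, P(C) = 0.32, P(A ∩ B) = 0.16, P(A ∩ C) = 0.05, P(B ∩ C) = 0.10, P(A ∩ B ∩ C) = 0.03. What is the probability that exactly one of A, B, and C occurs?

0.59

By inclusion–exclusion (exactly-one form):
P(exactly one) = 0.35 + 0.45 + 0.32 − 2·0.16 − 2·0.05 − 2·0.10 + 3·0.03 = 0.59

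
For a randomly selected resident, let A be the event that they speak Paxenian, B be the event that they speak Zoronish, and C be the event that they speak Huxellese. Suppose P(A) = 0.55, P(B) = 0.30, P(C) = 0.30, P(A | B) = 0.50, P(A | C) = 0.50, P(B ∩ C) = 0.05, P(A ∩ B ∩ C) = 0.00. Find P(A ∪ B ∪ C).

0.80

P(A ∩ B) = P(B)·P(A|B) = 0.30 × 0.50 = 0.15
P(A ∩ C) = P(C)·P(A|C) = 0.30 × 0.50 = 0.15
By inclusion–exclusion:
P(A ∪ B ∪ C) = 0.55 + 0.30 + 0.30 − 0.15 − 0.15 − 0.05 + 0.00 = 0.80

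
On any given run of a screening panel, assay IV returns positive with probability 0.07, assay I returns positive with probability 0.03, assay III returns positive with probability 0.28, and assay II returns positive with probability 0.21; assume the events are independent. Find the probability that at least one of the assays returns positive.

P(none) = (1 − 0.07) × (1 − 0.03) × (1 − 0.28) × (1 − 0.21) = 0.93 × 0.97 × 0.72 × 0.79 = 0.51311448
P(at least one) = 1 − 0.51311448 = 0.48688552

0.48688552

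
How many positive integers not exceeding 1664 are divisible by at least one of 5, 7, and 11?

626

By inclusion-exclusion,
floor(1664/5) + floor(1664/7) + floor(1664/11) − floor(1664/35) − floor(1664/55) − floor(1664/77) + floor(1664/385) = 332 + 237 + 151 − 47 − 30 − 21 + 4 = 626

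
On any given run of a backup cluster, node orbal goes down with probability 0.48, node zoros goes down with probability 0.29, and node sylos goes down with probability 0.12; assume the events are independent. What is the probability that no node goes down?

0.324896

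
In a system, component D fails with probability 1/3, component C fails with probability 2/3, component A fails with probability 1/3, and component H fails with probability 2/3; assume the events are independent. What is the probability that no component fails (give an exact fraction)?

4/81

P(none) = (1 − 1/3) × (1 − 2/3) × (1 − 1/3) × (1 − 2/3) = 2/3 × 1/3 × 2/3 × 1/3 = 4/81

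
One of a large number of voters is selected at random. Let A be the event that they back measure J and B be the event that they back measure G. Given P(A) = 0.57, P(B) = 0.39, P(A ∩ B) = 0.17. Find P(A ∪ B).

P(A ∪ B) = 0.57 + 0.39 − 0.17 = 0.79

0.79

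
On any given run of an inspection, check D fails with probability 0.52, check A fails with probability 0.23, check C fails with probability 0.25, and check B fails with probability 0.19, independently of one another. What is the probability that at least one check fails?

P(none) = (1 − 0.52) × (1 − 0.23) × (1 − 0.25) × (1 − 0.19) = 0.48 × 0.77 × 0.75 × 0.81 = 0.224532
P(at least one) = 1 − 0.224532 = 0.775468

0.775468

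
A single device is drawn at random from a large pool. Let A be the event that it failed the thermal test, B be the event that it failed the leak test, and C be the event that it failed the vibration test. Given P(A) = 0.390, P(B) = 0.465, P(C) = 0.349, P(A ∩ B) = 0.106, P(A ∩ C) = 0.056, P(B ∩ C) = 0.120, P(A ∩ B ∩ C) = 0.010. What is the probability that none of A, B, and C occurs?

P(A ∪ B ∪ C) = 0.390 + 0.465 + 0.349 − 0.106 − 0.056 − 0.120 + 0.010 = 0.932
P(none) = 1 − 0.932 = 0.068

0.068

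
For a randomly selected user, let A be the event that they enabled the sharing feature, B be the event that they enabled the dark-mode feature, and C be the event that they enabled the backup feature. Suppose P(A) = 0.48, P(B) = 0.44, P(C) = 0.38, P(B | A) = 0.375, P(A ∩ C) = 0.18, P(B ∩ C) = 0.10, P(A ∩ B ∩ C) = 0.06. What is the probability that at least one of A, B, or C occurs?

0.90

P(A ∩ B) = P(A)·P(B|A) = 0.48 × 0.375 = 0.18
Using inclusion–exclusion:
P(A ∪ B ∪ C) = 0.48 + 0.44 + 0.38 − 0.18 − 0.18 − 0.10 + 0.06 = 0.90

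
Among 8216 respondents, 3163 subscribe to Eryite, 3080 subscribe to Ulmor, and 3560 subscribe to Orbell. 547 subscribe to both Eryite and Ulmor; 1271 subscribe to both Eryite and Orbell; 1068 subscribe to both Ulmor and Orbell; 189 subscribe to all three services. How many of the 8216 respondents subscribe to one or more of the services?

7106

|union| = 3163 + 3080 + 3560 − 547 − 1271 − 1068 + 189 = 7106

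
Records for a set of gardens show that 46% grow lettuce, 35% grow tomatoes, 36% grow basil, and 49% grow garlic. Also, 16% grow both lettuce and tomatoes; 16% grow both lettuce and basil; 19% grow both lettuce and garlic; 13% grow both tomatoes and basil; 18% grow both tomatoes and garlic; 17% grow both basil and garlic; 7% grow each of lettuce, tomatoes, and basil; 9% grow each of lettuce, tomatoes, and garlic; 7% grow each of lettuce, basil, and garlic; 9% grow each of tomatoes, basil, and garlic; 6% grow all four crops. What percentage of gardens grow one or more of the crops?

P(≥1) = 46 + 35 + 36 + 49 − 16 − 16 − 19 − 13 − 18 − 17 + 7 + 9 + 7 + 9 − 6 = 93%

93%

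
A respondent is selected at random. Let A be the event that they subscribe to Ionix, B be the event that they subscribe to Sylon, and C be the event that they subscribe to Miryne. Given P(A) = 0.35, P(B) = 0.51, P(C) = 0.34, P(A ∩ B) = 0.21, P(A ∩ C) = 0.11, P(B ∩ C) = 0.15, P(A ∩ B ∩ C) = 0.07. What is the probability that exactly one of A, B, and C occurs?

Using the inclusion–exclusion count for exactly one event:
P(exactly one) = 0.35 + 0.51 + 0.34 − 2·0.21 − 2·0.11 − 2·0.15 + 3·0.07 = 0.47

0.47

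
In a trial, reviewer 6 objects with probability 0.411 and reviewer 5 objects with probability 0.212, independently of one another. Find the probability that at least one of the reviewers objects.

Independence gives P(none) = ∏(1 − pᵢ).
P(none) = (1 − 0.411) × (1 − 0.212) = 0.589 × 0.788 = 0.464132
P(at least one) = 1 − 0.464132 = 0.535868

0.535868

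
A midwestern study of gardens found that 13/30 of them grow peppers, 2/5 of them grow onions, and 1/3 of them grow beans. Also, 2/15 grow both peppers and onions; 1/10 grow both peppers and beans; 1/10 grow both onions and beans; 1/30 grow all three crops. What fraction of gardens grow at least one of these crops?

P(union) = 13/30 + 2/5 + 1/3 − 2/15 − 1/10 − 1/10 + 1/30 = 13/15

13/15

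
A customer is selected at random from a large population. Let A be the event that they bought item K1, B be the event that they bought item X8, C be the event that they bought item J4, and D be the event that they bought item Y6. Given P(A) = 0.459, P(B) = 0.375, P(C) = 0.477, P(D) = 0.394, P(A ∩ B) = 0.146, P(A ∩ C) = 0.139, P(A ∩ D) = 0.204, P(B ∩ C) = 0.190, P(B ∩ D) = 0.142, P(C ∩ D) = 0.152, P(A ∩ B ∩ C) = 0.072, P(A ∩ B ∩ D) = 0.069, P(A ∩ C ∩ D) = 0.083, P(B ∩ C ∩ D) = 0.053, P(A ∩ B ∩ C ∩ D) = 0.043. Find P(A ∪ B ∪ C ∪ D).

By inclusion–exclusion:
P(A ∪ B ∪ C ∪ D) = 0.459 + 0.375 + 0.477 + 0.394 − 0.146 − 0.139 − 0.204 − 0.190 − 0.142 − 0.152 + 0.072 + 0.069 + 0.083 + 0.053 − 0.043 = 0.966

0.966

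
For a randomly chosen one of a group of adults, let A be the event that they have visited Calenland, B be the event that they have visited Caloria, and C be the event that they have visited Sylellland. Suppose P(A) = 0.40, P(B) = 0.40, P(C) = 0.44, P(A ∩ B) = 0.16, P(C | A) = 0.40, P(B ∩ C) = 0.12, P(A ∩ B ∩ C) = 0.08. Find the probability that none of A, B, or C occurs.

P(A ∩ C) = P(A)·P(C|A) = 0.40 × 0.40 = 0.16
Using inclusion–exclusion:
P(A ∪ B ∪ C) = 0.40 + 0.40 + 0.44 − 0.16 − 0.16 − 0.12 + 0.08 = 0.88
P(none) = 1 − 0.88 = 0.12

0.12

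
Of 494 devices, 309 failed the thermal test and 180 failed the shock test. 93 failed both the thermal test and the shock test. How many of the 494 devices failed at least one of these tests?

396

Using inclusion–exclusion:
|at least one| = 309 + 180 − 93 = 396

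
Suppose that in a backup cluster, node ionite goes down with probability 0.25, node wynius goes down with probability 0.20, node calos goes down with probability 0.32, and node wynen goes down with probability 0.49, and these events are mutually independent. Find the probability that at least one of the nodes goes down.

0.79192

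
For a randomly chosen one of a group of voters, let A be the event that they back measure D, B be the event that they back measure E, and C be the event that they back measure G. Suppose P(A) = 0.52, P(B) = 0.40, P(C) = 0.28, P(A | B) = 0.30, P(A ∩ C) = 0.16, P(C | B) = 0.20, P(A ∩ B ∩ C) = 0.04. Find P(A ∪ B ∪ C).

P(A ∩ B) = P(B)·P(A|B) = 0.40 × 0.30 = 0.12
P(B ∩ C) = P(B)·P(C|B) = 0.40 × 0.20 = 0.08
By inclusion-exclusion,
P(A ∪ B ∪ C) = 0.52 + 0.40 + 0.28 − 0.12 − 0.16 − 0.08 + 0.04 = 0.88

0.88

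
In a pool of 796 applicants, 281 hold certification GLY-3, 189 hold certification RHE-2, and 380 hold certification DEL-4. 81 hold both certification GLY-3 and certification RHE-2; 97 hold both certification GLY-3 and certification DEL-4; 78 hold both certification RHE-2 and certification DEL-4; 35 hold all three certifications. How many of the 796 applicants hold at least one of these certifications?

629

N(≥1) = 281 + 189 + 380 − 81 − 97 − 78 + 35 = 629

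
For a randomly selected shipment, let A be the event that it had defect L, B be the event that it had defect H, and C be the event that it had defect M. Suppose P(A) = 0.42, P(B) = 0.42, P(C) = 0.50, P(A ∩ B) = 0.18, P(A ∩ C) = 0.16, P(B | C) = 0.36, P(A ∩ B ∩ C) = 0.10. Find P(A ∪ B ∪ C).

P(B ∩ C) = P(C)·P(B|C) = 0.50 × 0.36 = 0.18
Using inclusion–exclusion:
P(A ∪ B ∪ C) = 0.42 + 0.42 + 0.50 − 0.18 − 0.16 − 0.18 + 0.10 = 0.92

0.92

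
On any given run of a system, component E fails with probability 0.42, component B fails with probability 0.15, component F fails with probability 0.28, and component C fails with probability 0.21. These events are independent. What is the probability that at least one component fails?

P(none) = (1 − 0.42) × (1 − 0.15) × (1 − 0.28) × (1 − 0.21) = 0.58 × 0.85 × 0.72 × 0.79 = 0.2804184
P(at least one) = 1 − 0.2804184 = 0.7195816

0.7195816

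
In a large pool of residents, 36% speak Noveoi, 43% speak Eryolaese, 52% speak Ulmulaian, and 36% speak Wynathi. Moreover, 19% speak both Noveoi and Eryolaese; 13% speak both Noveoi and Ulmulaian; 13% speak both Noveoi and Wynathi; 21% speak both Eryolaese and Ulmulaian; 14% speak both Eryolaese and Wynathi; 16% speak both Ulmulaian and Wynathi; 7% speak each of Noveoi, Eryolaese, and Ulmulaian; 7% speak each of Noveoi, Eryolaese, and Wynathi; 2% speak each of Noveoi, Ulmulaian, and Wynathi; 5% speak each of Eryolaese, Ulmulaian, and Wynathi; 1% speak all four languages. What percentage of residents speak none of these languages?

By inclusion-exclusion,
P(at least one) = 36 + 43 + 52 + 36 − 19 − 13 − 13 − 21 − 14 − 16 + 7 + 7 + 2 + 5 − 1 = 91%
P(none) = 100% − 91% = 9%

9%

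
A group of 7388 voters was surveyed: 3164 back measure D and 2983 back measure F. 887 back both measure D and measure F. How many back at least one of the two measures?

5260

By inclusion-exclusion,
N(≥1) = 3164 + 2983 − 887 = 5260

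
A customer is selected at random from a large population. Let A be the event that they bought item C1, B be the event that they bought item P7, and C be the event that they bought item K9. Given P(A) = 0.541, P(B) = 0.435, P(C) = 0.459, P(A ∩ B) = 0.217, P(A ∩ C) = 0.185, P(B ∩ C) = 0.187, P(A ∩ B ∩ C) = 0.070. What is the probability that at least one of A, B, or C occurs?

By inclusion–exclusion:
P(A ∪ B ∪ C) = 0.541 + 0.435 + 0.459 − 0.217 − 0.185 − 0.187 + 0.070 = 0.916

0.916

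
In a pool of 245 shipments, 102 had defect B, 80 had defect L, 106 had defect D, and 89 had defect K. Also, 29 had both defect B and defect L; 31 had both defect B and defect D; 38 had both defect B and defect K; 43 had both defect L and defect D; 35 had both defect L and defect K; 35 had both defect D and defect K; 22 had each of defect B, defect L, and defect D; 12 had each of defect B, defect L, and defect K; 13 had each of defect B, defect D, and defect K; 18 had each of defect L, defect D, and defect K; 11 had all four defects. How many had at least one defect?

220

By inclusion–exclusion:
|union| = 102 + 80 + 106 + 89 − 29 − 31 − 38 − 43 − 35 − 35 + 22 + 12 + 13 + 18 − 11 = 220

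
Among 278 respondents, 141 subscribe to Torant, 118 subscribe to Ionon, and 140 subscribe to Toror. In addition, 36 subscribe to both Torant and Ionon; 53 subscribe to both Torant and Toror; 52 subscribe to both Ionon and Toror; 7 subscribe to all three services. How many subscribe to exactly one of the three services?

138

Using the inclusion–exclusion count for exactly one event:
|exactly one| = 141 + 118 + 140 − 2·36 − 2·53 − 2·52 + 3·7 = 138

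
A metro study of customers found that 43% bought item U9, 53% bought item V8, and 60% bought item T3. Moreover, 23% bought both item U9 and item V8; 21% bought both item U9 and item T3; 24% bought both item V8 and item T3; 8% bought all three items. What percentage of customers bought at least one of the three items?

Apply inclusion-exclusion:
P(union) = 43 + 53 + 60 − 23 − 21 − 24 + 8 = 96%

96%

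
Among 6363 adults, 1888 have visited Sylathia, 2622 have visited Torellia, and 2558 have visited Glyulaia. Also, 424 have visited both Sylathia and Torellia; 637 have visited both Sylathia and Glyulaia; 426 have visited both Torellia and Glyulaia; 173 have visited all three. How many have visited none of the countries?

Inclusion–exclusion gives
N(≥1) = 1888 + 2622 + 2558 − 424 − 637 − 426 + 173 = 5754
None: 6363 − 5754 = 609

609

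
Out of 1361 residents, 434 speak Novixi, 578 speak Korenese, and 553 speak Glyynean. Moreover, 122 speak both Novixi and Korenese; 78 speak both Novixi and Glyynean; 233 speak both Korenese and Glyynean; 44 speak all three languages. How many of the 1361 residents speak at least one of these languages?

By inclusion–exclusion:
N(≥1) = 434 + 578 + 553 − 122 − 78 − 233 + 44 = 1176

1176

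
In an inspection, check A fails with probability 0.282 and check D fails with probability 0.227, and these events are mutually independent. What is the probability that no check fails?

P(none) = (1 − 0.282) × (1 − 0.227) = 0.718 × 0.773 = 0.555014

0.555014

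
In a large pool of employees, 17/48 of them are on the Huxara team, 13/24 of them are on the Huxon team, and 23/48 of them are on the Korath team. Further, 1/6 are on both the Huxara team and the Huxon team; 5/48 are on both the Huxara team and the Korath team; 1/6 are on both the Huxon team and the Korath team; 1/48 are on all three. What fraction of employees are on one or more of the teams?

P(≥1) = 17/48 + 13/24 + 23/48 − 1/6 − 5/48 − 1/6 + 1/48 = 23/24

23/24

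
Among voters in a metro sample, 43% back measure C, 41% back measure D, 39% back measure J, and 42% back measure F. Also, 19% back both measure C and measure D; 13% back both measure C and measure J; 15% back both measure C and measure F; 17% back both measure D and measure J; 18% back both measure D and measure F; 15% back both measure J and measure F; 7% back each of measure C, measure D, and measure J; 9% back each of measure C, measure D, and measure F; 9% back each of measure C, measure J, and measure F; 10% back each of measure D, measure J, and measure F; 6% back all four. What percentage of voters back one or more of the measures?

97%

By inclusion-exclusion,
P(≥1) = 43 + 41 + 39 + 42 − 19 − 13 − 15 − 17 − 18 − 15 + 7 + 9 + 9 + 10 − 6 = 97%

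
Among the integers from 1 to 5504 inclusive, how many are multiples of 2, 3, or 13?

Using inclusion–exclusion:
2752 + 1834 + 423 − 917 − 211 − 141 + 70 = 3810

3810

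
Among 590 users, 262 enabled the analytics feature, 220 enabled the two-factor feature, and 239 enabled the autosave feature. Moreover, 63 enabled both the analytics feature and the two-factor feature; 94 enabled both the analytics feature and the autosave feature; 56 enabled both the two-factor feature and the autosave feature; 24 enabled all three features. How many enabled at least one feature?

N(≥1) = 262 + 220 + 239 − 63 − 94 − 56 + 24 = 532

532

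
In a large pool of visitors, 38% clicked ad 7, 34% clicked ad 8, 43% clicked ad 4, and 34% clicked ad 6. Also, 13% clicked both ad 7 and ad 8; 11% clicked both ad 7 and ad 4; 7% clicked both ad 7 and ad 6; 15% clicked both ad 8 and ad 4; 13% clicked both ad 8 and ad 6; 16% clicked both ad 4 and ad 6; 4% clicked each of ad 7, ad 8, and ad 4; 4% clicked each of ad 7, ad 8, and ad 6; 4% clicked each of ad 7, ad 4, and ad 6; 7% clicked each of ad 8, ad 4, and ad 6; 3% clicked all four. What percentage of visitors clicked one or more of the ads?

P(union) = 38 + 34 + 43 + 34 − 13 − 11 − 7 − 15 − 13 − 16 + 4 + 4 + 4 + 7 − 3 = 90%

90%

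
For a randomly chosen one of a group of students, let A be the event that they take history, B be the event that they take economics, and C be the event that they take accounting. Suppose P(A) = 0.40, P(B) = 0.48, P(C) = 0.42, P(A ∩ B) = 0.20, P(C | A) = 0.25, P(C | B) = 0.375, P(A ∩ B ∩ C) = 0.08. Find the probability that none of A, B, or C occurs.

0.10

P(A ∩ C) = P(A)·P(C|A) = 0.40 × 0.25 = 0.10
P(B ∩ C) = P(B)·P(C|B) = 0.48 × 0.375 = 0.18
By inclusion-exclusion,
P(A ∪ B ∪ C) = 0.40 + 0.48 + 0.42 − 0.20 − 0.10 − 0.18 + 0.08 = 0.90
P(none) = 1 − 0.90 = 0.10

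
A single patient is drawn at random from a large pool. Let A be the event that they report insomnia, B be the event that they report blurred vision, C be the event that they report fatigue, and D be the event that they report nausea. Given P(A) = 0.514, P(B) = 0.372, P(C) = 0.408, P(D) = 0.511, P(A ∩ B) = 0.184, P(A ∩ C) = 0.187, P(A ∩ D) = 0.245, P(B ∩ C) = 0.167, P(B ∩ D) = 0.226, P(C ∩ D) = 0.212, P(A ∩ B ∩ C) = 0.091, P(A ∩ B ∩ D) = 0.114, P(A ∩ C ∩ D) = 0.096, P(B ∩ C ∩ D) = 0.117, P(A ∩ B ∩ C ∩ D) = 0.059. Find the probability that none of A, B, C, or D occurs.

P(A ∪ B ∪ C ∪ D) = 0.514 + 0.372 + 0.408 + 0.511 − 0.184 − 0.187 − 0.245 − 0.167 − 0.226 − 0.212 + 0.091 + 0.114 + 0.096 + 0.117 − 0.059 = 0.943
P(none) = 1 − 0.943 = 0.057

0.057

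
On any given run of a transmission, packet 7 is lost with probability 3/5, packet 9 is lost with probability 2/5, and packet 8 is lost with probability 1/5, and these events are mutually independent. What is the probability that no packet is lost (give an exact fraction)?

Since the events are independent, P(none) is the product of the individual non-occurrence probabilities.
P(none) = (1 − 3/5) × (1 − 2/5) × (1 − 1/5) = 2/5 × 3/5 × 4/5 = 24/125

24/125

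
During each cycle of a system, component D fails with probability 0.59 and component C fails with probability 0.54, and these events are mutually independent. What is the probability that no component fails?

0.1886

P(none) = (1 − 0.59) × (1 − 0.54) = 0.41 × 0.46 = 0.1886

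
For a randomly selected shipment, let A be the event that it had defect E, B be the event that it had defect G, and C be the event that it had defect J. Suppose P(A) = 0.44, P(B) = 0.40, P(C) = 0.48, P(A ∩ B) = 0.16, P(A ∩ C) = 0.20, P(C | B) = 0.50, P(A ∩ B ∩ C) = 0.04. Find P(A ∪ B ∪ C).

0.80

P(B ∩ C) = P(B)·P(C|B) = 0.40 × 0.50 = 0.20
Using inclusion–exclusion:
P(A ∪ B ∪ C) = 0.44 + 0.40 + 0.48 − 0.16 − 0.20 − 0.20 + 0.04 = 0.80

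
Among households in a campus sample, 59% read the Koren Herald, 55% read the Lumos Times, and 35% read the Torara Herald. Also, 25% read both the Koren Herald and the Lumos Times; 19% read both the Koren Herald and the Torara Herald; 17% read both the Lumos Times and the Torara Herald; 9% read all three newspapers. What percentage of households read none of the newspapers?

3%

P(union) = 59 + 55 + 35 − 25 − 19 − 17 + 9 = 97%
P(none) = 100% − 97% = 3%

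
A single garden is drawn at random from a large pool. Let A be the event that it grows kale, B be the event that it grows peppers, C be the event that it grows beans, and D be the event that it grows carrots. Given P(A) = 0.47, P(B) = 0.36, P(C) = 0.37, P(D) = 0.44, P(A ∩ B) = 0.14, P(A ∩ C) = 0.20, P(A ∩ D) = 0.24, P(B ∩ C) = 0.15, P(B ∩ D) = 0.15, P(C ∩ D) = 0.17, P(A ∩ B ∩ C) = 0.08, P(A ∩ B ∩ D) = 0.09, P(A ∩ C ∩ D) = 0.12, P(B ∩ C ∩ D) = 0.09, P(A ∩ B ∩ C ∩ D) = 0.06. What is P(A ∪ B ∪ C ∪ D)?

Using inclusion–exclusion:
P(A ∪ B ∪ C ∪ D) = 0.47 + 0.36 + 0.37 + 0.44 − 0.14 − 0.20 − 0.24 − 0.15 − 0.15 − 0.17 + 0.08 + 0.09 + 0.12 + 0.09 − 0.06 = 0.91

0.91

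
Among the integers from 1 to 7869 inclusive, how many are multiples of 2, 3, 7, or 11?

5826

Apply inclusion-exclusion:
⌊7869/2⌋ + ⌊7869/3⌋ + ⌊7869/7⌋ + ⌊7869/11⌋ − ⌊7869/6⌋ − ⌊7869/14⌋ − ⌊7869/22⌋ − ⌊7869/21⌋ − ⌊7869/33⌋ − ⌊7869/77⌋ + ⌊7869/42⌋ + ⌊7869/66⌋ + ⌊7869/154⌋ + ⌊7869/231⌋ − ⌊7869/462⌋ = 3934 + 2623 + 1124 + 715 − 1311 − 562 − 357 − 374 − 238 − 102 + 187 + 119 + 51 + 34 − 17 = 5826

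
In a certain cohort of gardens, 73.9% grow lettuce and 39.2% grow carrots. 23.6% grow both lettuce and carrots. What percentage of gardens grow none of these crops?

Using inclusion–exclusion:
P(≥1) = 73.9 + 39.2 − 23.6 = 89.5%
P(none) = 100% − 89.5% = 10.5%

10.5%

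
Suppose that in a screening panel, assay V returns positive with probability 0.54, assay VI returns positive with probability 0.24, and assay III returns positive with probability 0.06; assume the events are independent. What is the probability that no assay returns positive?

Since the events are independent, P(none) is the product of the individual non-occurrence probabilities.
P(none) = (1 − 0.54) × (1 − 0.24) × (1 − 0.06) = 0.46 × 0.76 × 0.94 = 0.328624

0.328624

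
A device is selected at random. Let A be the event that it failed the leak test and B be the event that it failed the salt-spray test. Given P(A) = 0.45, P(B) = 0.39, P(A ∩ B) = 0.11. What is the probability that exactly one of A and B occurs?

0.62

P(exactly one) = 0.45 + 0.39 − 2·0.11 = 0.62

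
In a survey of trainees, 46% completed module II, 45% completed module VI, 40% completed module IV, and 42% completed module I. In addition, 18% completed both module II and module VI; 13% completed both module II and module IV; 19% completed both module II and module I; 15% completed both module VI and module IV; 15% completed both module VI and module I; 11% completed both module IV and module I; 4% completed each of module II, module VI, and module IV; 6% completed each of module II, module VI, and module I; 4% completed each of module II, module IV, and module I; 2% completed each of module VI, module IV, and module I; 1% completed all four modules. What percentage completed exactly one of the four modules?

35%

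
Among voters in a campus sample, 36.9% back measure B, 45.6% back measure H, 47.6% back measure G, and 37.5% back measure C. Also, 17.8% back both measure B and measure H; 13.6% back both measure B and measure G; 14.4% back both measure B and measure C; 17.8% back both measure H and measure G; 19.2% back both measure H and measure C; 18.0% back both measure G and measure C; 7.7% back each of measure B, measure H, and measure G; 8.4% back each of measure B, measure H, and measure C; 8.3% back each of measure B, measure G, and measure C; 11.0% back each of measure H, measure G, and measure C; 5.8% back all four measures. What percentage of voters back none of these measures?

3.6%

Using inclusion–exclusion:
P(union) = 36.9 + 45.6 + 47.6 + 37.5 − 17.8 − 13.6 − 14.4 − 17.8 − 19.2 − 18.0 + 7.7 + 8.4 + 8.3 + 11.0 − 5.8 = 96.4%
P(none) = 100% − 96.4% = 3.6%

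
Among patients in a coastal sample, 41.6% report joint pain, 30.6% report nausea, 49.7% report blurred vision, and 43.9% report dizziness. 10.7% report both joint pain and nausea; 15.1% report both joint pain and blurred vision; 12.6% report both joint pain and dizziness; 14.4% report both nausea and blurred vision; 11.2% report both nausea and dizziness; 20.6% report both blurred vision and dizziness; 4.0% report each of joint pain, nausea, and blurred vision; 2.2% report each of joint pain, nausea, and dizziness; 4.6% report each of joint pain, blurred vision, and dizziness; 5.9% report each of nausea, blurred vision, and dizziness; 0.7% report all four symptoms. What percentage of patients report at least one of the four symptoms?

By inclusion-exclusion,
P(≥1) = 41.6 + 30.6 + 49.7 + 43.9 − 10.7 − 15.1 − 12.6 − 14.4 − 11.2 − 20.6 + 4.0 + 2.2 + 4.6 + 5.9 − 0.7 = 97.2%

97.2%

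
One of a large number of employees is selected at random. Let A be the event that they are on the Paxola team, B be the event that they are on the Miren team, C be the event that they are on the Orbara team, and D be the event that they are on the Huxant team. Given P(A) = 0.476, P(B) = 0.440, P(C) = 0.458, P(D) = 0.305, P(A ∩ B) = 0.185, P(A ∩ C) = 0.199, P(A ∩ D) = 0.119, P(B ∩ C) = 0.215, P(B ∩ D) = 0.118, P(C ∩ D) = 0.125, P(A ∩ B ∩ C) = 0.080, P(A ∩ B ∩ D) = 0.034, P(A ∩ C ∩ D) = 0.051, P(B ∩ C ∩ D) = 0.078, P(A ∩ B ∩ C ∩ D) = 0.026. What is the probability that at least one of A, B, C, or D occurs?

Inclusion–exclusion gives
P(A ∪ B ∪ C ∪ D) = 0.476 + 0.440 + 0.458 + 0.305 − 0.185 − 0.199 − 0.119 − 0.215 − 0.118 − 0.125 + 0.080 + 0.034 + 0.051 + 0.078 − 0.026 = 0.935

0.935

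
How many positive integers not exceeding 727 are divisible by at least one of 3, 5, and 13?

368

242 + 145 + 55 − 48 − 18 − 11 + 3 = 368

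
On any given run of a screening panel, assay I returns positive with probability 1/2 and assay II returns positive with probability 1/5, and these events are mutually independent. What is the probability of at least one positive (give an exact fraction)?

3/5

P(none) = (1 − 1/2) × (1 − 1/5) = 1/2 × 4/5 = 2/5
P(at least one) = 1 − 2/5 = 3/5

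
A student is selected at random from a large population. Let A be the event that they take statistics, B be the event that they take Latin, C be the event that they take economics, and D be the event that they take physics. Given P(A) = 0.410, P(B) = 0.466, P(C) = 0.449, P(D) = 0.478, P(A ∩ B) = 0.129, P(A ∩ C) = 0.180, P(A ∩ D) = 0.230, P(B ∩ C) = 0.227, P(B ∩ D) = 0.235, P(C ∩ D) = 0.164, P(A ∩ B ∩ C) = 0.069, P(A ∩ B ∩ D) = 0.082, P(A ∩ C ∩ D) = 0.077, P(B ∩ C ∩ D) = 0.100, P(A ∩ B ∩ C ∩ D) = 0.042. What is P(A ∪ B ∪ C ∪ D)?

0.924

P(A ∪ B ∪ C ∪ D) = 0.410 + 0.466 + 0.449 + 0.478 − 0.129 − 0.180 − 0.230 − 0.227 − 0.235 − 0.164 + 0.069 + 0.082 + 0.077 + 0.100 − 0.042 = 0.924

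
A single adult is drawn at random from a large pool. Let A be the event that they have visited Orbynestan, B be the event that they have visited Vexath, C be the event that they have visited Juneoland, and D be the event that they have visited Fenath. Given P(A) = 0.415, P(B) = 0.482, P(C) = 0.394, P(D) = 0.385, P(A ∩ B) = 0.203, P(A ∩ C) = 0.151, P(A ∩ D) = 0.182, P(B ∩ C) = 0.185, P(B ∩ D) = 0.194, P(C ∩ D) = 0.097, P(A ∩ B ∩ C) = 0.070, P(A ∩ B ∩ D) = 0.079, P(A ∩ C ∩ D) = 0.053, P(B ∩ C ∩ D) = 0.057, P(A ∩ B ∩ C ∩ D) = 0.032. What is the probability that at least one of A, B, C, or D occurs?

P(A ∪ B ∪ C ∪ D) = 0.415 + 0.482 + 0.394 + 0.385 − 0.203 − 0.151 − 0.182 − 0.185 − 0.194 − 0.097 + 0.070 + 0.079 + 0.053 + 0.057 − 0.032 = 0.891

0.891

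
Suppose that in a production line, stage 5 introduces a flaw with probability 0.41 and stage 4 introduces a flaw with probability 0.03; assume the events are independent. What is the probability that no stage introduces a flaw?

P(none) = (1 − 0.41) × (1 − 0.03) = 0.59 × 0.97 = 0.5723

0.5723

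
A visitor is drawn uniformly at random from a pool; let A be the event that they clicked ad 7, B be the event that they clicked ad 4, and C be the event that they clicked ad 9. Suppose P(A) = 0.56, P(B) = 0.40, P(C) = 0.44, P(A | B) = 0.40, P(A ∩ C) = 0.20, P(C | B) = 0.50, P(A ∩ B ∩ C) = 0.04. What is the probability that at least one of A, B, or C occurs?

P(A ∩ B) = P(B)·P(A|B) = 0.40 × 0.40 = 0.16
P(B ∩ C) = P(B)·P(C|B) = 0.40 × 0.50 = 0.20
P(A ∪ B ∪ C) = 0.56 + 0.40 + 0.44 − 0.16 − 0.20 − 0.20 + 0.04 = 0.88

0.88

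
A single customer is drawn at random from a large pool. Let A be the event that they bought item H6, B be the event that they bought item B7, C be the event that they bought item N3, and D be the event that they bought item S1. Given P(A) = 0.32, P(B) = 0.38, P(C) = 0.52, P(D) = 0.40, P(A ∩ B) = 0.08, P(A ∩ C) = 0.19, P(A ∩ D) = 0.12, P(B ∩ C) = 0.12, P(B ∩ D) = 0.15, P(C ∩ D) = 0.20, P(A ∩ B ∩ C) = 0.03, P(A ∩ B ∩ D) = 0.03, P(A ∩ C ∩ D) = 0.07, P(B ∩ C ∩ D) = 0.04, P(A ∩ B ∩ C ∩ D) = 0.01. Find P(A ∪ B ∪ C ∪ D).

0.92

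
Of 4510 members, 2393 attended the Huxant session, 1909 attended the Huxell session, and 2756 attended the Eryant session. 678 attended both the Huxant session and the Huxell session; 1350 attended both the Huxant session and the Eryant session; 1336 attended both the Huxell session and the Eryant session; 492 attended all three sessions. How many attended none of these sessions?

324

|at least one| = 2393 + 1909 + 2756 − 678 − 1350 − 1336 + 492 = 4186
None: 4510 − 4186 = 324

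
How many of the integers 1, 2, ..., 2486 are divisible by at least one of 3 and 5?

By inclusion–exclusion:
floor(2486/3) + floor(2486/5) − floor(2486/15) = 828 + 497 − 165 = 1160

1160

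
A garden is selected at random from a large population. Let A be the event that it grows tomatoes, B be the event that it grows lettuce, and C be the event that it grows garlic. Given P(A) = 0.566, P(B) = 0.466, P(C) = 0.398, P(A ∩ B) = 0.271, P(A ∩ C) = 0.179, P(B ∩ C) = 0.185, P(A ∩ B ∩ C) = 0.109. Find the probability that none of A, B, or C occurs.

Apply inclusion-exclusion:
P(A ∪ B ∪ C) = 0.566 + 0.466 + 0.398 − 0.271 − 0.179 − 0.185 + 0.109 = 0.904
P(none) = 1 − 0.904 = 0.096

0.096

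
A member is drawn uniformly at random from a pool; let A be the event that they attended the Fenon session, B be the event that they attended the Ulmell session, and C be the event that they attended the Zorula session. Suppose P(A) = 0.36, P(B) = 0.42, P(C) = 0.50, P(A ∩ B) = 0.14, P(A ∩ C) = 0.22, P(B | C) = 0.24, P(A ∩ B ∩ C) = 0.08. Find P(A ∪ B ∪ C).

P(B ∩ C) = P(C)·P(B|C) = 0.50 × 0.24 = 0.12
P(A ∪ B ∪ C) = 0.36 + 0.42 + 0.50 − 0.14 − 0.22 − 0.12 + 0.08 = 0.88

0.88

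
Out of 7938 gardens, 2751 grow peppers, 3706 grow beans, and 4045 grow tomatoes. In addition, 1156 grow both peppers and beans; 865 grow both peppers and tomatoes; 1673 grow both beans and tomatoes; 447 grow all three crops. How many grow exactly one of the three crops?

|exactly one| = 2751 + 3706 + 4045 − 2·1156 − 2·865 − 2·1673 + 3·447 = 4455

4455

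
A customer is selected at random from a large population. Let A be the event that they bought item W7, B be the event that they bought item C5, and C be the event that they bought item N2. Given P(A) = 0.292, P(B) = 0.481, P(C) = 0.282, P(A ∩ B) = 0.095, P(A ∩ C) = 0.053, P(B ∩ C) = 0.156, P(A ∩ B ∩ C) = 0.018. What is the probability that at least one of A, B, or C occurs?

0.769

P(A ∪ B ∪ C) = 0.292 + 0.481 + 0.282 − 0.095 − 0.053 − 0.156 + 0.018 = 0.769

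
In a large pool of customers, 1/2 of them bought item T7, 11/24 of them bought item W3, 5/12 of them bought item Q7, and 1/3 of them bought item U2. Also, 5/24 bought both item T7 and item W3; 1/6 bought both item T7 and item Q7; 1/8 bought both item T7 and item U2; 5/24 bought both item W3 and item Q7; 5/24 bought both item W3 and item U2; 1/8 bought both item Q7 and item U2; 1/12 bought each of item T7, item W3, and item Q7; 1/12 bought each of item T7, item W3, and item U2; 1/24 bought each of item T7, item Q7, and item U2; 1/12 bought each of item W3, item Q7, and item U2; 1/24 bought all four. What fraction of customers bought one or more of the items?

Apply inclusion-exclusion:
P(at least one) = 1/2 + 11/24 + 5/12 + 1/3 − 5/24 − 1/6 − 1/8 − 5/24 − 5/24 − 1/8 + 1/12 + 1/12 + 1/24 + 1/12 − 1/24 = 11/12

11/12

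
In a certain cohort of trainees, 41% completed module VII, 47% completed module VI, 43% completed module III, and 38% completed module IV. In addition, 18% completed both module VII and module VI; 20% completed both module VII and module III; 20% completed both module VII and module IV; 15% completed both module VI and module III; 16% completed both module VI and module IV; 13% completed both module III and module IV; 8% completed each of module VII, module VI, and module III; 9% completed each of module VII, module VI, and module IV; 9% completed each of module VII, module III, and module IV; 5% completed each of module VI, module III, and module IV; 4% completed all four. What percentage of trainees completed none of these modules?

P(at least one) = 41 + 47 + 43 + 38 − 18 − 20 − 20 − 15 − 16 − 13 + 8 + 9 + 9 + 5 − 4 = 94%
P(none) = 100% − 94% = 6%

6%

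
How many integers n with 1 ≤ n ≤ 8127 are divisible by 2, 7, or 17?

4849

4063 + 1161 + 478 − 580 − 239 − 68 + 34 = 4849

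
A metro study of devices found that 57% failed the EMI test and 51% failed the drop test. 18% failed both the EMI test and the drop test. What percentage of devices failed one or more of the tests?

90%

P(≥1) = 57 + 51 − 18 = 90%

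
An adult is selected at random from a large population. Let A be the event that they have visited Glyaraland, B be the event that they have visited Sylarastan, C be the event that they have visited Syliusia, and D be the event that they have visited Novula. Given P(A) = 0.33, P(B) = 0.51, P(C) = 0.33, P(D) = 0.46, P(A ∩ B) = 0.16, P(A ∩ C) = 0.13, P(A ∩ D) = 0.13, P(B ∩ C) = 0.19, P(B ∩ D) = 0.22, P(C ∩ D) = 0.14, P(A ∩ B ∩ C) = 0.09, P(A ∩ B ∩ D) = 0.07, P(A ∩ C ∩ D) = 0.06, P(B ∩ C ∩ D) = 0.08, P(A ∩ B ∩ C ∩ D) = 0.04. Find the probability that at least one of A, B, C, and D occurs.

0.92

Inclusion–exclusion gives
P(A ∪ B ∪ C ∪ D) = 0.33 + 0.51 + 0.33 + 0.46 − 0.16 − 0.13 − 0.13 − 0.19 − 0.22 − 0.14 + 0.09 + 0.07 + 0.06 + 0.08 − 0.04 = 0.92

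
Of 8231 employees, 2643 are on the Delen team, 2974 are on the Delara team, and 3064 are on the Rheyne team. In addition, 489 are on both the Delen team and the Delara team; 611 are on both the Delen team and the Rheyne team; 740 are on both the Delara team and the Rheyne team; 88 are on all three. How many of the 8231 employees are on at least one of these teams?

6929

Inclusion–exclusion gives
|at least one| = 2643 + 2974 + 3064 − 489 − 611 − 740 + 88 = 6929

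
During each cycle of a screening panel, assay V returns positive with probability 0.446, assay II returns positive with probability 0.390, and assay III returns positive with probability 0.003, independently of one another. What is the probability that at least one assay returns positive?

0.66307382

P(none) = (1 − 0.446) × (1 − 0.390) × (1 − 0.003) = 0.554 × 0.610 × 0.997 = 0.33692618
P(at least one) = 1 − 0.33692618 = 0.66307382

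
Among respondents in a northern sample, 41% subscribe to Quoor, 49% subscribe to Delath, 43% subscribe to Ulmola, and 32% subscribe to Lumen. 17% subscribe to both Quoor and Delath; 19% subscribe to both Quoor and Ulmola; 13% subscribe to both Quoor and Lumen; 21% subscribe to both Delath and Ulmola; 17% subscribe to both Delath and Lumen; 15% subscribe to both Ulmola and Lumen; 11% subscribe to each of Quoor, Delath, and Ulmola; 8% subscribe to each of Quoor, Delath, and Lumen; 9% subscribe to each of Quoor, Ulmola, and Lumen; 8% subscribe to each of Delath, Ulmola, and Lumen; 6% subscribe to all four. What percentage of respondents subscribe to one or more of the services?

Using inclusion–exclusion:
P(at least one) = 41 + 49 + 43 + 32 − 17 − 19 − 13 − 21 − 17 − 15 + 11 + 8 + 9 + 8 − 6 = 93%

93%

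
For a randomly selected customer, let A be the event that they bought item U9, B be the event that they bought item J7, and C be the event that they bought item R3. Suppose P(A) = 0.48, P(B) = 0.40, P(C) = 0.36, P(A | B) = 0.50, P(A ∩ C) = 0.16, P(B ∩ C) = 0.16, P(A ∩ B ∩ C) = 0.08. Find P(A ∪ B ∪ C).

0.80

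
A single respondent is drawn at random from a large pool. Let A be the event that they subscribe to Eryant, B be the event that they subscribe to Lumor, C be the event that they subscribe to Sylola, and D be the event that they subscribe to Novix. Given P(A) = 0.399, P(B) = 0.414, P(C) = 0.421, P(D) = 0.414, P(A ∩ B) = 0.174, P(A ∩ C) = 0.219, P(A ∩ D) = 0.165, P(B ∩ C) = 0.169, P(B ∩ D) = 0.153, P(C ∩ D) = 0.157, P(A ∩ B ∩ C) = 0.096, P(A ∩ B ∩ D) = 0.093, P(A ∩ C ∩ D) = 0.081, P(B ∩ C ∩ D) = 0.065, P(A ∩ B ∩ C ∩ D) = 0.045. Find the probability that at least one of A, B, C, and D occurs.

0.901

P(A ∪ B ∪ C ∪ D) = 0.399 + 0.414 + 0.421 + 0.414 − 0.174 − 0.219 − 0.165 − 0.169 − 0.153 − 0.157 + 0.096 + 0.093 + 0.081 + 0.065 − 0.045 = 0.901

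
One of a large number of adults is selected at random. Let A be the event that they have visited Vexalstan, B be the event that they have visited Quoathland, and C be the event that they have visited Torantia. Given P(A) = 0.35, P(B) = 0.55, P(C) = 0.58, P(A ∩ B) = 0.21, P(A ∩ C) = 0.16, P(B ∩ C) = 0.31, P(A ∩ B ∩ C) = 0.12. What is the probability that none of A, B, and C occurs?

By inclusion–exclusion:
P(A ∪ B ∪ C) = 0.35 + 0.55 + 0.58 − 0.21 − 0.16 − 0.31 + 0.12 = 0.92
P(none) = 1 − 0.92 = 0.08

0.08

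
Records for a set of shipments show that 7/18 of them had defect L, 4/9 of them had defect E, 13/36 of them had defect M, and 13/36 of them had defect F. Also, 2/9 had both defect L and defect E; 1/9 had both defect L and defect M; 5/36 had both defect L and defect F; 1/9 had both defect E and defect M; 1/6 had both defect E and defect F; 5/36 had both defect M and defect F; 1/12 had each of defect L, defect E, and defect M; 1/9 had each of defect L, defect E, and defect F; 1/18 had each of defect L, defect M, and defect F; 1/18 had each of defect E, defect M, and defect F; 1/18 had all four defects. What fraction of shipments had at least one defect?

11/12

P(≥1) = 7/18 + 4/9 + 13/36 + 13/36 − 2/9 − 1/9 − 5/36 − 1/9 − 1/6 − 5/36 + 1/12 + 1/9 + 1/18 + 1/18 − 1/18 = 11/12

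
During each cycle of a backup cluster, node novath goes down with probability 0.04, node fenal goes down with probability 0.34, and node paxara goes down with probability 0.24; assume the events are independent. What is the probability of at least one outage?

Independence gives P(none) = ∏(1 − pᵢ).
P(none) = (1 − 0.04) × (1 − 0.34) × (1 − 0.24) = 0.96 × 0.66 × 0.76 = 0.481536
P(at least one) = 1 − 0.481536 = 0.518464

0.518464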